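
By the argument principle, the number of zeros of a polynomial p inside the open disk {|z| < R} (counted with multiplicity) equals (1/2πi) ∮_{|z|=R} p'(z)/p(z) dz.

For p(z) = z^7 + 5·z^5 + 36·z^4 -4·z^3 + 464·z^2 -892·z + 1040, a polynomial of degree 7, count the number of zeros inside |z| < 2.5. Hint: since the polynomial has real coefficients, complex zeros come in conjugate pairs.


The zeros of p are: -4, (1 + 1i), (1 - 1i), (-1 + 3i), (-1 - 3i), (2 + 3i), (2 - 3i).
Their magnitudes are: 4, 1.414, 1.414, 3.162, 3.162, 3.606, 3.606.
Zeros with |z| < R = 2.5: (1 + 1i), (1 - 1i).
Count = 2.
By the argument principle, (1/2πi) ∮_{|z|=R} p'(z)/p(z) dz equals exactly this count.

Number of zeros inside |z| < 2.5: 2.


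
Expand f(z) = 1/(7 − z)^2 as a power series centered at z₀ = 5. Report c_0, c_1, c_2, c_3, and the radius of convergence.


Let w = z − z₀, so z = z₀ + w.
Then 7 − z = 7 − (z₀ + w) = (7 − z₀) − w = 2 − w.
f(z) = 1/(2 − w)^2 = (1/(2)^2) · (1 − w/(2))^{−2}.
By the binomial series (1−u)^{−2} = Σ_{n≥0} C(n+1, 1) u^n for |u|<1, with u = w/(2):
  c_n = C(n+1, 1) / (2)^(n+2).
  c_0 = 1/(2)^2 = 1/4.
  c_1 = 2/(2)^3 = 1/4.
  c_2 = 3/(2)^4 = 3/16.
  c_3 = 4/(2)^5 = 1/8.
The series is valid for |w/d| < 1, i.e. |z − z₀| < |d|.
Radius of convergence: R = |7 − z₀| = |2| = 2 (distance from z₀ to the singularity z = 7).

c_0 = 1/4, c_1 = 1/4, c_2 = 3/16, c_3 = 1/8; R = 2.


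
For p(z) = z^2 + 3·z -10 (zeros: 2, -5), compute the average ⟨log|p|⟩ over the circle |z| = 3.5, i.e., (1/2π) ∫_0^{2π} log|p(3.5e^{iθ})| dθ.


Zeros: -5, 2; r = 3.5.
Inside |z| < r: 2. Outside (|z| ≥ r): -5.
p(0) = -10, so log|p(0)| = log(10) = 2.3026.
Apply Jensen: I(r) = log|p(0)| + Σ_k log(r/|z_k|), summed over zeros inside |z| < r.
  log(r/|z_k|) for z_k = 2: log(3.5/2) = 0.5596
  Outside zeros (-5) contribute nothing to the Jensen sum.
Sum over inside zeros: 0.5596.
I(r) = log|p(0)| + (inside sum) = 2.3026 + 0.5596 = 2.8622.
Note: since some zeros are outside |z| ≤ r, the simplified n·log(r) form does NOT apply — only the inside zeros contribute.

I(r) ≈ 2.8622.


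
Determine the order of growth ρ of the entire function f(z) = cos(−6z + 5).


cos(w) is a linear combination of e^{iw} and e^{−iw} (or e^w, e^{−w} in the hyperbolic case), so |cos(w)| ≤ e^{|w|}. With w = −6z + 5, |w| ≤ 6|z| + 5 = 6r + 5 on |z| = r, giving M(r) ≤ e^{6r + 5}, so ρ ≤ 1. On a suitable ray (z = it for sin/cos; z = t for sinh/cosh, t real → ∞), |cos(−6z + 5)| grows like e^{6|t|}/2, so ρ ≥ 1. Hence ρ = 1.
Therefore ρ = 1.

Order ρ = 1.


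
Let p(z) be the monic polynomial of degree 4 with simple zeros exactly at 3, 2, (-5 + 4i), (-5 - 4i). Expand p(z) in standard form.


The polynomial is p(z) = ∏_{α ∈ S} (z − α), where S = {3, 2, (-5 + 4i), (-5 - 4i)}.
Expanding the product yields: p(z) = z^4 + 5·z^3 -3·z^2 -145·z + 246.
Note conjugate pairs combine to real quadratics: (z − (-5+4i))(z − (-5−4i)) = z² + 10z + 41.
The resulting polynomial has degree 4 and real coefficients as required.

p(z) = z^4 + 5·z^3 -3·z^2 -145·z + 246.


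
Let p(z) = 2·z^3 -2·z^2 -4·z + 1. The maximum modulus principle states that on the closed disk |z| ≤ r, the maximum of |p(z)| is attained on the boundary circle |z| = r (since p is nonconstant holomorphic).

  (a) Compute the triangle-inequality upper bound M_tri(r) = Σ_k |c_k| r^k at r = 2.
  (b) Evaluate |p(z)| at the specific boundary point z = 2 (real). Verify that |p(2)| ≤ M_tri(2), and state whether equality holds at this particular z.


Coefficients: c_0 = 1, c_1 = -4, c_2 = -2, c_3 = 2. Radius r = 2.
Part (a). Triangle bound: M_tri(r) = Σ_k |c_k| r^k
  = |1|·2^0 + |-4|·2^1 + |-2|·2^2 + |2|·2^3
  = 1 + 8 + 8 + 16 = 33.
This bounds M(r) := max_{|z|=r} |p(z)| from above; equality holds iff all terms c_k z^k can be made to align in phase at a single z on |z|=r.
Part (b). At z = 2 (real, on the circle |z| = r):
  p(2) = (1)·2^0 + (-4)·2^1 + (-2)·2^2 + (2)·2^3 = 1.
  |p(2)| = 1.
Check: |p(2)| = 1 ≤ 33 = M_tri(2). ✓ Equality does not hold at z = 2 (the coefficients have mixed signs, so the terms do not all align in phase there).

M_tri(2) = 33; |p(2)| = 1; equality at z=2: no.


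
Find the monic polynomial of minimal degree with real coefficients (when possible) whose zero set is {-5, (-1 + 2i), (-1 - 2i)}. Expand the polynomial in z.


The polynomial is p(z) = ∏_{α ∈ S} (z − α), where S = {-5, (-1 + 2i), (-1 - 2i)}.
Expanding the product yields: p(z) = z^3 + 7·z^2 + 15·z + 25.
Note conjugate pairs combine to real quadratics: (z − (-1+2i))(z − (-1−2i)) = z² + 2z + 5.
The resulting polynomial has degree 3 and real coefficients as required.

p(z) = z^3 + 7·z^2 + 15·z + 25.


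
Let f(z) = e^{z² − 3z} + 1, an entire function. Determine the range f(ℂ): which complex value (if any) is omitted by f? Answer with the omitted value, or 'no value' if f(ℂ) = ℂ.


Little Picard bounds the complement of f(ℂ) to at most one point.
The exponent g(z) = z² − 3z is a nonconstant polynomial, hence surjective onto ℂ. So e^{g(z)} takes every value in {e^w : w ∈ ℂ} = ℂ ∖ {0}. Adding 1 shifts the range to ℂ ∖ {1}. f omits exactly 1.

Omitted value: 1.


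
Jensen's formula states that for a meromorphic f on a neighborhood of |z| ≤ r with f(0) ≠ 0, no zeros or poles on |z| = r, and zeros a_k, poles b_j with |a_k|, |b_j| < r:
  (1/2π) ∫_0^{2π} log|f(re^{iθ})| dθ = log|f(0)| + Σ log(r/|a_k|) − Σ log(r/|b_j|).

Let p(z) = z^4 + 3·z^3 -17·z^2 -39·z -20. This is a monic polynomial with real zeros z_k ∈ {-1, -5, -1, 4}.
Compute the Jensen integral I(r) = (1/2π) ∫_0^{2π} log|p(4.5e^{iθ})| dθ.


Zeros: -5, -1, -1, 4; r = 4.5.
Inside |z| < r: -1, -1, 4. Outside (|z| ≥ r): -5.
p(0) = -20, so log|p(0)| = log(20) = 2.9957.
Apply Jensen: I(r) = log|p(0)| + Σ_k log(r/|z_k|), summed over zeros inside |z| < r.
  log(r/|z_k|) for z_k = -1: log(4.5/1) = 1.5041
  log(r/|z_k|) for z_k = -1: log(4.5/1) = 1.5041
  log(r/|z_k|) for z_k = 4: log(4.5/4) = 0.1178
  Outside zeros (-5) contribute nothing to the Jensen sum.
Sum over inside zeros: 3.1259.
I(r) = log|p(0)| + (inside sum) = 2.9957 + 3.1259 = 6.1217.
Note: since some zeros are outside |z| ≤ r, the simplified n·log(r) form does NOT apply — only the inside zeros contribute.

I(r) ≈ 6.1217.


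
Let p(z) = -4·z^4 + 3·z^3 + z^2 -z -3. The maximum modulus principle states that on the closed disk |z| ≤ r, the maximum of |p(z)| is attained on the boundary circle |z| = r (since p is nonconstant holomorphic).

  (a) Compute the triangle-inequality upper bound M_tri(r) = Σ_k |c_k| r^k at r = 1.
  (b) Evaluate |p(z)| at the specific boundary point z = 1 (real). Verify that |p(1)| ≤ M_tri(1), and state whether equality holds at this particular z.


Coefficients: c_0 = -3, c_1 = -1, c_2 = 1, c_3 = 3, c_4 = -4. Radius r = 1.
Part (a). Triangle bound: M_tri(r) = Σ_k |c_k| r^k
  = |-3|·1^0 + |-1|·1^1 + |1|·1^2 + |3|·1^3 + |-4|·1^4
  = 3 + 1 + 1 + 3 + 4 = 12.
This bounds M(r) := max_{|z|=r} |p(z)| from above; equality holds iff all terms c_k z^k can be made to align in phase at a single z on |z|=r.
Part (b). At z = 1 (real, on the circle |z| = r):
  p(1) = (-3)·1^0 + (-1)·1^1 + (1)·1^2 + (3)·1^3 + (-4)·1^4 = -4.
  |p(1)| = 4.
Check: |p(1)| = 4 ≤ 12 = M_tri(1). ✓ Equality does not hold at z = 1 (the coefficients have mixed signs, so the terms do not all align in phase there).

M_tri(1) = 12; |p(1)| = 4; equality at z=1: no.


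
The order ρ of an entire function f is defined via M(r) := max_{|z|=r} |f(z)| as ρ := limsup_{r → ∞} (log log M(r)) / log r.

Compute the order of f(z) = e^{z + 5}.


|e^{z + 5}| = e^{Re(1·z) + 5} ≤ e^{1|z|^1 + 5} = e^{1r^1 + 5} on |z| = r, so ρ ≤ 1. Choosing z on |z|=r so that 1·z is real positive (always possible by picking arg z appropriately) gives |f(z)| = e^{1r^1 + 5}, matching the bound. The additive constant 5 does not affect log log M(r) ~ 1·log r. Hence ρ = 1.
Therefore ρ = 1.

Order ρ = 1.


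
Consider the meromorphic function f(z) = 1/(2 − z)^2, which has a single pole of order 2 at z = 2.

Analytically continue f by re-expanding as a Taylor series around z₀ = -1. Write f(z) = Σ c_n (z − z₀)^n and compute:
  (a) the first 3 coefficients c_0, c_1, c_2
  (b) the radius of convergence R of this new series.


Let w = z − z₀, so z = z₀ + w.
Then 2 − z = 2 − (z₀ + w) = (2 − z₀) − w = 3 − w.
f(z) = 1/(3 − w)^2 = (1/(3)^2) · (1 − w/(3))^{−2}.
By the binomial series (1−u)^{−2} = Σ_{n≥0} C(n+1, 1) u^n for |u|<1, with u = w/(3):
  c_n = C(n+1, 1) / (3)^(n+2).
  c_0 = 1/(3)^2 = 1/9.
  c_1 = 2/(3)^3 = 2/27.
  c_2 = 3/(3)^4 = 1/27.
The series is valid for |w/d| < 1, i.e. |z − z₀| < |d|.
Radius of convergence: R = |2 − z₀| = |3| = 3 (distance from z₀ to the singularity z = 2).

c_0 = 1/9, c_1 = 2/27, c_2 = 1/27; R = 3.


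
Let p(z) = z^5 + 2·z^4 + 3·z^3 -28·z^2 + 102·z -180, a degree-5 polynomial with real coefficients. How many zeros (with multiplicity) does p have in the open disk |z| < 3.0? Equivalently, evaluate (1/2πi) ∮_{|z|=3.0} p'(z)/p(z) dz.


The zeros of p are: (-3 + 3i), (-3 - 3i), (1 + 2i), (1 - 2i), 2.
Their magnitudes are: 4.243, 4.243, 2.236, 2.236, 2.
Zeros with |z| < R = 3.0: (1 + 2i), (1 - 2i), 2.
Count = 3.
By the argument principle, (1/2πi) ∮_{|z|=R} p'(z)/p(z) dz equals exactly this count.

Number of zeros inside |z| < 3.0: 3.


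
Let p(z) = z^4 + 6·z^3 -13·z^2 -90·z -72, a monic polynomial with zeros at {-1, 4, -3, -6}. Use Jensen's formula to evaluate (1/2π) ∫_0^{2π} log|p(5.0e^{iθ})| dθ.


Zeros: -6, -3, -1, 4; r = 5.0.
Inside |z| < r: -3, -1, 4. Outside (|z| ≥ r): -6.
p(0) = -72, so log|p(0)| = log(72) = 4.2767.
Apply Jensen: I(r) = log|p(0)| + Σ_k log(r/|z_k|), summed over zeros inside |z| < r.
  log(r/|z_k|) for z_k = -1: log(5.0/1) = 1.6094
  log(r/|z_k|) for z_k = 4: log(5.0/4) = 0.2231
  log(r/|z_k|) for z_k = -3: log(5.0/3) = 0.5108
  Outside zeros (-6) contribute nothing to the Jensen sum.
Sum over inside zeros: 2.3434.
I(r) = log|p(0)| + (inside sum) = 4.2767 + 2.3434 = 6.6201.
Note: since some zeros are outside |z| ≤ r, the simplified n·log(r) form does NOT apply — only the inside zeros contribute.

I(r) ≈ 6.6201.


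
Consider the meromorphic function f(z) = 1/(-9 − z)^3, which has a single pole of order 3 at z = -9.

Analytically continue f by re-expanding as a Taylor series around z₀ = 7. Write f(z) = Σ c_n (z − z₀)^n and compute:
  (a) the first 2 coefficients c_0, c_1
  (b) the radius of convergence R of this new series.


Let w = z − z₀, so z = z₀ + w.
Then -9 − z = -9 − (z₀ + w) = (-9 − z₀) − w = -16 − w.
f(z) = 1/(-16 − w)^3 = (1/(-16)^3) · (1 − w/(-16))^{−3}.
By the binomial series (1−u)^{−3} = Σ_{n≥0} C(n+2, 2) u^n for |u|<1, with u = w/(-16):
  c_n = C(n+2, 2) / (-16)^(n+3).
  c_0 = 1/(-16)^3 = -1/4096.
  c_1 = 3/(-16)^4 = 3/65536.
The series is valid for |w/d| < 1, i.e. |z − z₀| < |d|.
Radius of convergence: R = |-9 − z₀| = |-16| = 16 (distance from z₀ to the singularity z = -9).

c_0 = -1/4096, c_1 = 3/65536; R = 16.


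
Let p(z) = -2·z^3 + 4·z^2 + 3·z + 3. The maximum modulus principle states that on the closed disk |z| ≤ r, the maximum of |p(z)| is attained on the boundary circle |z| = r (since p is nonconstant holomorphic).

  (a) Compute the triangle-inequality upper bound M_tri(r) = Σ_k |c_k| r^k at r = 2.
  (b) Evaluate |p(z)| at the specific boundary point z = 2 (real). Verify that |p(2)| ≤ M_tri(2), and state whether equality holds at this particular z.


Coefficients: c_0 = 3, c_1 = 3, c_2 = 4, c_3 = -2. Radius r = 2.
Part (a). Triangle bound: M_tri(r) = Σ_k |c_k| r^k
  = |3|·2^0 + |3|·2^1 + |4|·2^2 + |-2|·2^3
  = 3 + 6 + 16 + 16 = 41.
This bounds M(r) := max_{|z|=r} |p(z)| from above; equality holds iff all terms c_k z^k can be made to align in phase at a single z on |z|=r.
Part (b). At z = 2 (real, on the circle |z| = r):
  p(2) = (3)·2^0 + (3)·2^1 + (4)·2^2 + (-2)·2^3 = 9.
  |p(2)| = 9.
Check: |p(2)| = 9 ≤ 41 = M_tri(2). ✓ Equality does not hold at z = 2 (the coefficients have mixed signs, so the terms do not all align in phase there).

M_tri(2) = 41; |p(2)| = 9; equality at z=2: no.


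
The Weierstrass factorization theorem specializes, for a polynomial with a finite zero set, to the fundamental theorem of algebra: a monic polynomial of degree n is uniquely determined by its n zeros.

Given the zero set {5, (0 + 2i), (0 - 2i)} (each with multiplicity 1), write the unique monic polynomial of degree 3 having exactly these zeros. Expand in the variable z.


The polynomial is p(z) = ∏_{α ∈ S} (z − α), where S = {5, (0 + 2i), (0 - 2i)}.
Expanding the product yields: p(z) = z^3 -5·z^2 + 4·z -20.
Note conjugate pairs combine to real quadratics: (z − (0+2i))(z − (0−2i)) = z² + 4.
The resulting polynomial has degree 3 and real coefficients as required.

p(z) = z^3 -5·z^2 + 4·z -20.


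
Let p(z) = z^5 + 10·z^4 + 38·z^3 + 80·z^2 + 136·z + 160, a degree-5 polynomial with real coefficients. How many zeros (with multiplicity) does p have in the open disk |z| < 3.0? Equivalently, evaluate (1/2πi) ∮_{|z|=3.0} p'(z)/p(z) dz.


The zeros of p are: (-3 + 1i), (-3 - 1i), -4, (0 + 2i), (0 - 2i).
Their magnitudes are: 3.162, 3.162, 4, 2, 2.
Zeros with |z| < R = 3.0: (0 + 2i), (0 - 2i).
Count = 2.
By the argument principle, (1/2πi) ∮_{|z|=R} p'(z)/p(z) dz equals exactly this count.

Number of zeros inside |z| < 3.0: 2.


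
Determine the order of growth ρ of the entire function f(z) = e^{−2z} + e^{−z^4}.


Each summand is entire of order 1 and 4 respectively (as in the single-exponential case). The order of a sum is at most the max of the orders, so ρ ≤ 4. For the lower bound: on |z|=r choose arg z so that -1z^4 is real positive; then |e^{-1z^4}| = e^{1r^4} while |e^{-2z}| ≤ e^{2r^1} = o(e^{1r^4}). So |f| ≥ e^{1r^4}(1 − o(1)) and ρ ≥ 4. Hence ρ = max(1, 4) = 4.
Therefore ρ = 4.

Order ρ = 4.


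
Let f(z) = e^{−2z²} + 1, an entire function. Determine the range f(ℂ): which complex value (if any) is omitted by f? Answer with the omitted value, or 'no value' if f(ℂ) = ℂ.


Little Picard bounds the complement of f(ℂ) to at most one point.
The exponent g(z) = −2z² is a nonconstant polynomial, hence surjective onto ℂ. So e^{g(z)} takes every value in {e^w : w ∈ ℂ} = ℂ ∖ {0}. Adding 1 shifts the range to ℂ ∖ {1}. f omits exactly 1.

Omitted value: 1.


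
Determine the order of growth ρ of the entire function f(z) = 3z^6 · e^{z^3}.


M(r) = max_{|z|=r} |3|·|z|^6·|e^{z^3}| = 3·r^6 · e^{1r^3} (the factors attain their maxima compatibly on |z|=r). Then log M(r) = log 3 + 6·log r + 1r^3, dominated by the last term, so log log M(r) ~ 3·log r. The polynomial factor 3z^6 contributes only a log r term and does not affect the order. ρ = 3.
Therefore ρ = 3.

Order ρ = 3.


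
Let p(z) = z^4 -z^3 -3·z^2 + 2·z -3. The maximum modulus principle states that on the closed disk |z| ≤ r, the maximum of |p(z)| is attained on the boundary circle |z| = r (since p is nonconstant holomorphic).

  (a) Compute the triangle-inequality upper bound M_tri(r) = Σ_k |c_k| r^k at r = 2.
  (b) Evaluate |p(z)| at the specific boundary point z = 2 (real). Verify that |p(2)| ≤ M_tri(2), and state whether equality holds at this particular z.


Coefficients: c_0 = -3, c_1 = 2, c_2 = -3, c_3 = -1, c_4 = 1. Radius r = 2.
Part (a). Triangle bound: M_tri(r) = Σ_k |c_k| r^k
  = |-3|·2^0 + |2|·2^1 + |-3|·2^2 + |-1|·2^3 + |1|·2^4
  = 3 + 4 + 12 + 8 + 16 = 43.
This bounds M(r) := max_{|z|=r} |p(z)| from above; equality holds iff all terms c_k z^k can be made to align in phase at a single z on |z|=r.
Part (b). At z = 2 (real, on the circle |z| = r):
  p(2) = (-3)·2^0 + (2)·2^1 + (-3)·2^2 + (-1)·2^3 + (1)·2^4 = -3.
  |p(2)| = 3.
Check: |p(2)| = 3 ≤ 43 = M_tri(2). ✓ Equality does not hold at z = 2 (the coefficients have mixed signs, so the terms do not all align in phase there).

M_tri(2) = 43; |p(2)| = 3; equality at z=2: no.


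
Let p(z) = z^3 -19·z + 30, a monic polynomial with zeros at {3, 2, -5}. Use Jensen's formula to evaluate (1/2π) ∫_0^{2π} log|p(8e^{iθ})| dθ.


Zeros: -5, 2, 3; r = 8.
Inside |z| < r: -5, 2, 3. Outside (|z| ≥ r): ∅.
p(0) = 30, so log|p(0)| = log(30) = 3.4012.
Apply Jensen: I(r) = log|p(0)| + Σ_k log(r/|z_k|), summed over zeros inside |z| < r.
  log(r/|z_k|) for z_k = 3: log(8/3) = 0.9808
  log(r/|z_k|) for z_k = 2: log(8/2) = 1.3863
  log(r/|z_k|) for z_k = -5: log(8/5) = 0.4700
Sum over inside zeros: 2.8371.
I(r) = log|p(0)| + (inside sum) = 3.4012 + 2.8371 = 6.2383.
Closed form (all zeros inside, monic): I(r) = n·log(r) = 3·log(8) = 6.2383. ✓

I(r) ≈ 6.2383.


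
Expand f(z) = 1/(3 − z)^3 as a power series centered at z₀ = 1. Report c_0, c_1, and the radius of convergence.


Let w = z − z₀, so z = z₀ + w.
Then 3 − z = 3 − (z₀ + w) = (3 − z₀) − w = 2 − w.
f(z) = 1/(2 − w)^3 = (1/(2)^3) · (1 − w/(2))^{−3}.
By the binomial series (1−u)^{−3} = Σ_{n≥0} C(n+2, 2) u^n for |u|<1, with u = w/(2):
  c_n = C(n+2, 2) / (2)^(n+3).
  c_0 = 1/(2)^3 = 1/8.
  c_1 = 3/(2)^4 = 3/16.
The series is valid for |w/d| < 1, i.e. |z − z₀| < |d|.
Radius of convergence: R = |3 − z₀| = |2| = 2 (distance from z₀ to the singularity z = 3).

c_0 = 1/8, c_1 = 3/16; R = 2.


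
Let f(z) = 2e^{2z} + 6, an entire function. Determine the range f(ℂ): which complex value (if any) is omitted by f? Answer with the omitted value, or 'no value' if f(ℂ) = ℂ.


Little Picard bounds the complement of f(ℂ) to at most one point.
e^{2z} is never zero on ℂ, so 2·e^{2z} takes every value in ℂ ∖ {0}. Adding 6 shifts the range to ℂ ∖ {6}. Thus f omits exactly the value 6.

Omitted value: 6.


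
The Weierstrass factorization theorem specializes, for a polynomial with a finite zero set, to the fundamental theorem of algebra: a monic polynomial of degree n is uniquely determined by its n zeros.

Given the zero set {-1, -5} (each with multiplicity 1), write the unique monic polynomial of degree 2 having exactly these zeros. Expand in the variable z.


The polynomial is p(z) = ∏_{α ∈ S} (z − α), where S = {-1, -5}.
Expanding the product yields: p(z) = z^2 + 6·z + 5.
The resulting polynomial has degree 2 and real coefficients as required.

p(z) = z^2 + 6·z + 5.


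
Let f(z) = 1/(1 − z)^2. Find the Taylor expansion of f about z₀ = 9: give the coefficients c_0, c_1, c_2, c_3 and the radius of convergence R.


Let w = z − z₀, so z = z₀ + w.
Then 1 − z = 1 − (z₀ + w) = (1 − z₀) − w = -8 − w.
f(z) = 1/(-8 − w)^2 = (1/(-8)^2) · (1 − w/(-8))^{−2}.
By the binomial series (1−u)^{−2} = Σ_{n≥0} C(n+1, 1) u^n for |u|<1, with u = w/(-8):
  c_n = C(n+1, 1) / (-8)^(n+2).
  c_0 = 1/(-8)^2 = 1/64.
  c_1 = 2/(-8)^3 = -1/256.
  c_2 = 3/(-8)^4 = 3/4096.
  c_3 = 4/(-8)^5 = -1/8192.
The series is valid for |w/d| < 1, i.e. |z − z₀| < |d|.
Radius of convergence: R = |1 − z₀| = |-8| = 8 (distance from z₀ to the singularity z = 1).

c_0 = 1/64, c_1 = -1/256, c_2 = 3/4096, c_3 = -1/8192; R = 8.


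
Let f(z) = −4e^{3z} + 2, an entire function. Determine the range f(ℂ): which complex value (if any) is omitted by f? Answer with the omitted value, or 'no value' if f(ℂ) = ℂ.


Little Picard bounds the complement of f(ℂ) to at most one point.
e^{3z} is never zero on ℂ, so -4·e^{3z} takes every value in ℂ ∖ {0}. Adding 2 shifts the range to ℂ ∖ {2}. Thus f omits exactly the value 2.

Omitted value: 2.


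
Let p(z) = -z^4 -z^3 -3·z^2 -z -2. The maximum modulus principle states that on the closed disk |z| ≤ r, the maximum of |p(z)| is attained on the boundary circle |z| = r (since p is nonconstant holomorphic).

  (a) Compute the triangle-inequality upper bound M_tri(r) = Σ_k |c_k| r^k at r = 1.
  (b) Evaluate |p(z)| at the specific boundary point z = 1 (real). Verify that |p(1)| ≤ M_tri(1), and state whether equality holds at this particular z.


Coefficients: c_0 = -2, c_1 = -1, c_2 = -3, c_3 = -1, c_4 = -1. Radius r = 1.
Part (a). Triangle bound: M_tri(r) = Σ_k |c_k| r^k
  = |-2|·1^0 + |-1|·1^1 + |-3|·1^2 + |-1|·1^3 + |-1|·1^4
  = 2 + 1 + 3 + 1 + 1 = 8.
This bounds M(r) := max_{|z|=r} |p(z)| from above; equality holds iff all terms c_k z^k can be made to align in phase at a single z on |z|=r.
Part (b). At z = 1 (real, on the circle |z| = r):
  p(1) = (-2)·1^0 + (-1)·1^1 + (-3)·1^2 + (-1)·1^3 + (-1)·1^4 = -8.
  |p(1)| = 8.
Since all nonzero coefficients share the same sign, |p(1)| = 8 = M_tri(1); the triangle bound is attained at z = 1, so in fact M(r) = 8.

M_tri(1) = 8; |p(1)| = 8; equality at z=1: yes.


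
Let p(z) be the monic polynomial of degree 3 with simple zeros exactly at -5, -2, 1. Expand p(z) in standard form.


The polynomial is p(z) = ∏_{α ∈ S} (z − α), where S = {-5, -2, 1}.
Expanding the product yields: p(z) = z^3 + 6·z^2 + 3·z -10.
The resulting polynomial has degree 3 and real coefficients as required.

p(z) = z^3 + 6·z^2 + 3·z -10.


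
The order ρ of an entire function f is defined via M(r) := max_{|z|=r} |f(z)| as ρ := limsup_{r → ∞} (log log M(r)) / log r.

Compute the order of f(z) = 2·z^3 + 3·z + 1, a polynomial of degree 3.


|f(z)| ≤ Σ|c_k|·r^k = O(r^3) as r → ∞. Polynomial growth is O(e^{r^ε}) for every ε > 0 (since r^3/e^{r^ε} → 0), so ρ ≤ ε for all ε > 0, i.e. ρ = 0. Every nonconstant polynomial has order 0.
Therefore ρ = 0.

Order ρ = 0.


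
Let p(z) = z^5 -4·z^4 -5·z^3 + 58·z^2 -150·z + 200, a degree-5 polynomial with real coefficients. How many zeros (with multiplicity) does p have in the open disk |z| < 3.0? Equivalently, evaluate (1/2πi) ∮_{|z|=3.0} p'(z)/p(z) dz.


The zeros of p are: -4, (1 + 2i), (1 - 2i), (3 + 1i), (3 - 1i).
Their magnitudes are: 4, 2.236, 2.236, 3.162, 3.162.
Zeros with |z| < R = 3.0: (1 + 2i), (1 - 2i).
Count = 2.
By the argument principle, (1/2πi) ∮_{|z|=R} p'(z)/p(z) dz equals exactly this count.

Number of zeros inside |z| < 3.0: 2.


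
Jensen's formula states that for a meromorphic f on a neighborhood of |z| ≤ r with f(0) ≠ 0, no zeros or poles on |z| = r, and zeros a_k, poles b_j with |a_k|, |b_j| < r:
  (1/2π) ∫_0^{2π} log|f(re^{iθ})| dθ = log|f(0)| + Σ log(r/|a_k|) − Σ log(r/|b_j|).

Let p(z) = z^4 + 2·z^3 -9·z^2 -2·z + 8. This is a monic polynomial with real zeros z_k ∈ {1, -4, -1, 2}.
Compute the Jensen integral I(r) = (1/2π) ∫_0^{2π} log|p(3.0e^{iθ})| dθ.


Zeros: -4, -1, 1, 2; r = 3.0.
Inside |z| < r: -1, 1, 2. Outside (|z| ≥ r): -4.
p(0) = 8, so log|p(0)| = log(8) = 2.0794.
Apply Jensen: I(r) = log|p(0)| + Σ_k log(r/|z_k|), summed over zeros inside |z| < r.
  log(r/|z_k|) for z_k = 1: log(3.0/1) = 1.0986
  log(r/|z_k|) for z_k = -1: log(3.0/1) = 1.0986
  log(r/|z_k|) for z_k = 2: log(3.0/2) = 0.4055
  Outside zeros (-4) contribute nothing to the Jensen sum.
Sum over inside zeros: 2.6027.
I(r) = log|p(0)| + (inside sum) = 2.0794 + 2.6027 = 4.6821.
Note: since some zeros are outside |z| ≤ r, the simplified n·log(r) form does NOT apply — only the inside zeros contribute.

I(r) ≈ 4.6821.


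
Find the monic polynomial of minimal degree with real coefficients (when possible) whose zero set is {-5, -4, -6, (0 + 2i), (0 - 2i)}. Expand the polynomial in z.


The polynomial is p(z) = ∏_{α ∈ S} (z − α), where S = {-5, -4, -6, (0 + 2i), (0 - 2i)}.
Expanding the product yields: p(z) = z^5 + 15·z^4 + 78·z^3 + 180·z^2 + 296·z + 480.
Note conjugate pairs combine to real quadratics: (z − (0+2i))(z − (0−2i)) = z² + 4.
The resulting polynomial has degree 5 and real coefficients as required.

p(z) = z^5 + 15·z^4 + 78·z^3 + 180·z^2 + 296·z + 480.


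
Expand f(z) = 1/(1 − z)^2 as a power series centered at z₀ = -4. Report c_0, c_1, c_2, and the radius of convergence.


Let w = z − z₀, so z = z₀ + w.
Then 1 − z = 1 − (z₀ + w) = (1 − z₀) − w = 5 − w.
f(z) = 1/(5 − w)^2 = (1/(5)^2) · (1 − w/(5))^{−2}.
By the binomial series (1−u)^{−2} = Σ_{n≥0} C(n+1, 1) u^n for |u|<1, with u = w/(5):
  c_n = C(n+1, 1) / (5)^(n+2).
  c_0 = 1/(5)^2 = 1/25.
  c_1 = 2/(5)^3 = 2/125.
  c_2 = 3/(5)^4 = 3/625.
The series is valid for |w/d| < 1, i.e. |z − z₀| < |d|.
Radius of convergence: R = |1 − z₀| = |5| = 5 (distance from z₀ to the singularity z = 1).

c_0 = 1/25, c_1 = 2/125, c_2 = 3/625; R = 5.


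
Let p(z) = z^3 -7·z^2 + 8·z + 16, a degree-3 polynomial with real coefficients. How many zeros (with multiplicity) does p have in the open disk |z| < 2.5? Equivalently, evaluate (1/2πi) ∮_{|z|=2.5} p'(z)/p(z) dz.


The zeros of p are: 4, 4, -1.
Their magnitudes are: 4, 4, 1.
Zeros with |z| < R = 2.5: -1.
Count = 1.
By the argument principle, (1/2πi) ∮_{|z|=R} p'(z)/p(z) dz equals exactly this count.

Number of zeros inside |z| < 2.5: 1.


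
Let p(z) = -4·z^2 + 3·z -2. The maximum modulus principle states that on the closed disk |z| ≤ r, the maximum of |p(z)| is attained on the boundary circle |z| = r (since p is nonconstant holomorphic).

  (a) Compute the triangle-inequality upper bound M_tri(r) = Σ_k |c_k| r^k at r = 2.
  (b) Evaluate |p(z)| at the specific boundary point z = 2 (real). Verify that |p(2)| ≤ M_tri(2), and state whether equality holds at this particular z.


Coefficients: c_0 = -2, c_1 = 3, c_2 = -4. Radius r = 2.
Part (a). Triangle bound: M_tri(r) = Σ_k |c_k| r^k
  = |-2|·2^0 + |3|·2^1 + |-4|·2^2
  = 2 + 6 + 16 = 24.
This bounds M(r) := max_{|z|=r} |p(z)| from above; equality holds iff all terms c_k z^k can be made to align in phase at a single z on |z|=r.
Part (b). At z = 2 (real, on the circle |z| = r):
  p(2) = (-2)·2^0 + (3)·2^1 + (-4)·2^2 = -12.
  |p(2)| = 12.
Check: |p(2)| = 12 ≤ 24 = M_tri(2). ✓ Equality does not hold at z = 2 (the coefficients have mixed signs, so the terms do not all align in phase there).

M_tri(2) = 24; |p(2)| = 12; equality at z=2: no.


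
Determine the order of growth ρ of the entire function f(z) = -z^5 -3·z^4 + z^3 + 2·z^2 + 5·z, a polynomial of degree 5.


|f(z)| ≤ Σ|c_k|·r^k = O(r^5) as r → ∞. Polynomial growth is O(e^{r^ε}) for every ε > 0 (since r^5/e^{r^ε} → 0), so ρ ≤ ε for all ε > 0, i.e. ρ = 0. Every nonconstant polynomial has order 0.
Therefore ρ = 0.

Order ρ = 0.


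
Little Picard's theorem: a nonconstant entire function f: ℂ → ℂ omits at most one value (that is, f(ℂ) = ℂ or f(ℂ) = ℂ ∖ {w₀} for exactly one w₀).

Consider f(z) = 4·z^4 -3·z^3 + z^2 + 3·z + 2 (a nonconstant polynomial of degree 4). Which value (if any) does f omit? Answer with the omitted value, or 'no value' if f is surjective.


Little Picard bounds the complement of f(ℂ) to at most one point.
For every w ∈ ℂ, the equation p(z) − w = 0 is a nonconstant polynomial in z and hence has at least one root by the fundamental theorem of algebra. So p is surjective onto ℂ, omitting no value.

Omitted value: no value.


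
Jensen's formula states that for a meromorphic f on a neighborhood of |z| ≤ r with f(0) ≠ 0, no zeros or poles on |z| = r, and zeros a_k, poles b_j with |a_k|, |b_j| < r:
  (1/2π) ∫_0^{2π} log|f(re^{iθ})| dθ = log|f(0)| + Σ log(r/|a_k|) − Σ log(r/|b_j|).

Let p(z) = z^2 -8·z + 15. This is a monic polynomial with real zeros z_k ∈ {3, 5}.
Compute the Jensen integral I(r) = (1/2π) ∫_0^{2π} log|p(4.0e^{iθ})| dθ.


Zeros: 3, 5; r = 4.0.
Inside |z| < r: 3. Outside (|z| ≥ r): 5.
p(0) = 15, so log|p(0)| = log(15) = 2.7081.
Apply Jensen: I(r) = log|p(0)| + Σ_k log(r/|z_k|), summed over zeros inside |z| < r.
  log(r/|z_k|) for z_k = 3: log(4.0/3) = 0.2877
  Outside zeros (5) contribute nothing to the Jensen sum.
Sum over inside zeros: 0.2877.
I(r) = log|p(0)| + (inside sum) = 2.7081 + 0.2877 = 2.9957.
Note: since some zeros are outside |z| ≤ r, the simplified n·log(r) form does NOT apply — only the inside zeros contribute.

I(r) ≈ 2.9957.


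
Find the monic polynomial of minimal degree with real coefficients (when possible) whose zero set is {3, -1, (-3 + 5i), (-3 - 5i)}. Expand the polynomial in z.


The polynomial is p(z) = ∏_{α ∈ S} (z − α), where S = {3, -1, (-3 + 5i), (-3 - 5i)}.
Expanding the product yields: p(z) = z^4 + 4·z^3 + 19·z^2 -86·z -102.
Note conjugate pairs combine to real quadratics: (z − (-3+5i))(z − (-3−5i)) = z² + 6z + 34.
The resulting polynomial has degree 4 and real coefficients as required.

p(z) = z^4 + 4·z^3 + 19·z^2 -86·z -102.


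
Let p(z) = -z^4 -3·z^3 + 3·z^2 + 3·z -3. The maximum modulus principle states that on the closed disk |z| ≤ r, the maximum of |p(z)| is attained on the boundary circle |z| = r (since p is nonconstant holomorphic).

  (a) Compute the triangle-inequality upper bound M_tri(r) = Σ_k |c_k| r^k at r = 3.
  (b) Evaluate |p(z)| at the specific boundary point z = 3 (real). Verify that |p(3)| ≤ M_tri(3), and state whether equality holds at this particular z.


Coefficients: c_0 = -3, c_1 = 3, c_2 = 3, c_3 = -3, c_4 = -1. Radius r = 3.
Part (a). Triangle bound: M_tri(r) = Σ_k |c_k| r^k
  = |-3|·3^0 + |3|·3^1 + |3|·3^2 + |-3|·3^3 + |-1|·3^4
  = 3 + 9 + 27 + 81 + 81 = 201.
This bounds M(r) := max_{|z|=r} |p(z)| from above; equality holds iff all terms c_k z^k can be made to align in phase at a single z on |z|=r.
Part (b). At z = 3 (real, on the circle |z| = r):
  p(3) = (-3)·3^0 + (3)·3^1 + (3)·3^2 + (-3)·3^3 + (-1)·3^4 = -129.
  |p(3)| = 129.
Check: |p(3)| = 129 ≤ 201 = M_tri(3). ✓ Equality does not hold at z = 3 (the coefficients have mixed signs, so the terms do not all align in phase there).

M_tri(3) = 201; |p(3)| = 129; equality at z=3: no.


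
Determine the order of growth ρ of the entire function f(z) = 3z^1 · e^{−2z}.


M(r) = max_{|z|=r} |3|·|z|^1·|e^{−2z}| = 3·r^1 · e^{2r^1} (the factors attain their maxima compatibly on |z|=r). Then log M(r) = log 3 + 1·log r + 2r^1, dominated by the last term, so log log M(r) ~ 1·log r. The polynomial factor 3z^1 contributes only a log r term and does not affect the order. ρ = 1.
Therefore ρ = 1.

Order ρ = 1.


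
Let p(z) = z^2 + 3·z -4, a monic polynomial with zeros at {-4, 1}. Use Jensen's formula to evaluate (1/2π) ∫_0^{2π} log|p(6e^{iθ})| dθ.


Zeros: -4, 1; r = 6.
Inside |z| < r: -4, 1. Outside (|z| ≥ r): ∅.
p(0) = -4, so log|p(0)| = log(4) = 1.3863.
Apply Jensen: I(r) = log|p(0)| + Σ_k log(r/|z_k|), summed over zeros inside |z| < r.
  log(r/|z_k|) for z_k = -4: log(6/4) = 0.4055
  log(r/|z_k|) for z_k = 1: log(6/1) = 1.7918
Sum over inside zeros: 2.1972.
I(r) = log|p(0)| + (inside sum) = 1.3863 + 2.1972 = 3.5835.
Closed form (all zeros inside, monic): I(r) = n·log(r) = 2·log(6) = 3.5835. ✓

I(r) ≈ 3.5835.


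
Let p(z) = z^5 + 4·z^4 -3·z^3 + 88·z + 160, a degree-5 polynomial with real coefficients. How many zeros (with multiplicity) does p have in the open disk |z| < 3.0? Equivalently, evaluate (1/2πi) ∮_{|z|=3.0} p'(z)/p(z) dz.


The zeros of p are: (-2 + 1i), (-2 - 1i), (2 + 2i), (2 - 2i), -4.
Their magnitudes are: 2.236, 2.236, 2.828, 2.828, 4.
Zeros with |z| < R = 3.0: (-2 + 1i), (-2 - 1i), (2 + 2i), (2 - 2i).
Count = 4.
By the argument principle, (1/2πi) ∮_{|z|=R} p'(z)/p(z) dz equals exactly this count.

Number of zeros inside |z| < 3.0: 4.


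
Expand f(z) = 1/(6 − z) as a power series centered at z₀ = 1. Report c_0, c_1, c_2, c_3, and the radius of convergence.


Let w = z − z₀, so z = z₀ + w.
Then 6 − z = 6 − (z₀ + w) = (6 − z₀) − w = 5 − w.
f(z) = 1/(5 − w) = (1/(5)) · 1/(1 − w/(5)) = Σ_{n≥0} w^n / (5)^(n+1).
So c_n = 1/(5)^(n+1):
  c_0 = 1/(5)^1 = 1/5.
  c_1 = 1/(5)^2 = 1/25.
  c_2 = 1/(5)^3 = 1/125.
  c_3 = 1/(5)^4 = 1/625.
The series is valid for |w/d| < 1, i.e. |z − z₀| < |d|.
Radius of convergence: R = |6 − z₀| = |5| = 5 (distance from z₀ to the singularity z = 6).

c_0 = 1/5, c_1 = 1/25, c_2 = 1/125, c_3 = 1/625; R = 5.


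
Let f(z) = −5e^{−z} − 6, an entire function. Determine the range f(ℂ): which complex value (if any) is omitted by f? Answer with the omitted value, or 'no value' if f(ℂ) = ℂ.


Little Picard bounds the complement of f(ℂ) to at most one point.
e^{−z} is never zero on ℂ, so -5·e^{−z} takes every value in ℂ ∖ {0}. Adding -6 shifts the range to ℂ ∖ {-6}. Thus f omits exactly the value -6.

Omitted value: -6.


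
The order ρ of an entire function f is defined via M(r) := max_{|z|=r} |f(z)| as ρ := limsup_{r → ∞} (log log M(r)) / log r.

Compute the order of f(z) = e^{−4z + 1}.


|e^{−4z + 1}| = e^{Re(-4·z) + 1} ≤ e^{4|z|^1 + 1} = e^{4r^1 + 1} on |z| = r, so ρ ≤ 1. Choosing z on |z|=r so that -4·z is real positive (always possible by picking arg z appropriately) gives |f(z)| = e^{4r^1 + 1}, matching the bound. The additive constant 1 does not affect log log M(r) ~ 1·log r. Hence ρ = 1.
Therefore ρ = 1.

Order ρ = 1.


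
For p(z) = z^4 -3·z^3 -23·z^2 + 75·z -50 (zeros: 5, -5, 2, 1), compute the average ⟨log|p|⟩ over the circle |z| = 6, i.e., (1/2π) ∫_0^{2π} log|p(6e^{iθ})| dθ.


Zeros: -5, 1, 2, 5; r = 6.
Inside |z| < r: -5, 1, 2, 5. Outside (|z| ≥ r): ∅.
p(0) = -50, so log|p(0)| = log(50) = 3.9120.
Apply Jensen: I(r) = log|p(0)| + Σ_k log(r/|z_k|), summed over zeros inside |z| < r.
  log(r/|z_k|) for z_k = 5: log(6/5) = 0.1823
  log(r/|z_k|) for z_k = -5: log(6/5) = 0.1823
  log(r/|z_k|) for z_k = 2: log(6/2) = 1.0986
  log(r/|z_k|) for z_k = 1: log(6/1) = 1.7918
Sum over inside zeros: 3.2550.
I(r) = log|p(0)| + (inside sum) = 3.9120 + 3.2550 = 7.1670.
Closed form (all zeros inside, monic): I(r) = n·log(r) = 4·log(6) = 7.1670. ✓

I(r) ≈ 7.1670.


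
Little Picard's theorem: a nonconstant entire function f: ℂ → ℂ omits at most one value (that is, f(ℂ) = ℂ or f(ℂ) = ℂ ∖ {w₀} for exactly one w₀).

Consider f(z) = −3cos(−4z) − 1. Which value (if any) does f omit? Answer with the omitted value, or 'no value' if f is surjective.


Little Picard bounds the complement of f(ℂ) to at most one point.
cos is entire and surjective onto ℂ: for every w ∈ ℂ, cos(ζ) = w has a solution ζ ∈ ℂ (e.g., via the complex inverse arccos). With ζ = −4z this gives z = ζ/(-4). Then -3·cos(−4z) takes every value in -3·ℂ = ℂ, and adding -1 is a bijection of ℂ. So f is surjective and omits no value. (Note: only on the real line is cos bounded by [−1, 1].)

Omitted value: no value.


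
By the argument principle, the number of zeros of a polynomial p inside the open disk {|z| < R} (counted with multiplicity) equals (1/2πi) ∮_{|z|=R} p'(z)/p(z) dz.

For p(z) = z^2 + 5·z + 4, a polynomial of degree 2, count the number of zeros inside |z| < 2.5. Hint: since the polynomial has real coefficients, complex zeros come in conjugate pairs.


The zeros of p are: -1, -4.
Their magnitudes are: 1, 4.
Zeros with |z| < R = 2.5: -1.
Count = 1.
By the argument principle, (1/2πi) ∮_{|z|=R} p'(z)/p(z) dz equals exactly this count.

Number of zeros inside |z| < 2.5: 1.


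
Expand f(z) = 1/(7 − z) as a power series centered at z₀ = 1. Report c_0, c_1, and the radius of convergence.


Let w = z − z₀, so z = z₀ + w.
Then 7 − z = 7 − (z₀ + w) = (7 − z₀) − w = 6 − w.
f(z) = 1/(6 − w) = (1/(6)) · 1/(1 − w/(6)) = Σ_{n≥0} w^n / (6)^(n+1).
So c_n = 1/(6)^(n+1):
  c_0 = 1/(6)^1 = 1/6.
  c_1 = 1/(6)^2 = 1/36.
The series is valid for |w/d| < 1, i.e. |z − z₀| < |d|.
Radius of convergence: R = |7 − z₀| = |6| = 6 (distance from z₀ to the singularity z = 7).

c_0 = 1/6, c_1 = 1/36; R = 6.


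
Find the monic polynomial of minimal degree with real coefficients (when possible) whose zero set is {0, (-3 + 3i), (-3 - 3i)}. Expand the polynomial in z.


The polynomial is p(z) = ∏_{α ∈ S} (z − α), where S = {0, (-3 + 3i), (-3 - 3i)}.
Expanding the product yields: p(z) = z^3 + 6·z^2 + 18·z.
Note conjugate pairs combine to real quadratics: (z − (-3+3i))(z − (-3−3i)) = z² + 6z + 18.
The resulting polynomial has degree 3 and real coefficients as required.

p(z) = z^3 + 6·z^2 + 18·z.


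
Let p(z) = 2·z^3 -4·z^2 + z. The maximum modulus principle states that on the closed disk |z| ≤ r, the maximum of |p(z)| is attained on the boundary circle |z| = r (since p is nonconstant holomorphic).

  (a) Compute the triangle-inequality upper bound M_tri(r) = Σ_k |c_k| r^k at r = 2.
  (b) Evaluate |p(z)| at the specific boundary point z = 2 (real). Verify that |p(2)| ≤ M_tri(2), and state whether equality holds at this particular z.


Coefficients: c_0 = 0, c_1 = 1, c_2 = -4, c_3 = 2. Radius r = 2.
Part (a). Triangle bound: M_tri(r) = Σ_k |c_k| r^k
  = |0|·2^0 + |1|·2^1 + |-4|·2^2 + |2|·2^3
  = 0 + 2 + 16 + 16 = 34.
This bounds M(r) := max_{|z|=r} |p(z)| from above; equality holds iff all terms c_k z^k can be made to align in phase at a single z on |z|=r.
Part (b). At z = 2 (real, on the circle |z| = r):
  p(2) = (0)·2^0 + (1)·2^1 + (-4)·2^2 + (2)·2^3 = 2.
  |p(2)| = 2.
Check: |p(2)| = 2 ≤ 34 = M_tri(2). ✓ Equality does not hold at z = 2 (the coefficients have mixed signs, so the terms do not all align in phase there).

M_tri(2) = 34; |p(2)| = 2; equality at z=2: no.


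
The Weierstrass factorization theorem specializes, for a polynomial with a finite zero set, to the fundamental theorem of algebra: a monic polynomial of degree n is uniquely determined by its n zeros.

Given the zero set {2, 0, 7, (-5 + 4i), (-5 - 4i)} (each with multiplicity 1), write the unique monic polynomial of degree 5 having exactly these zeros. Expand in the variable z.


The polynomial is p(z) = ∏_{α ∈ S} (z − α), where S = {2, 0, 7, (-5 + 4i), (-5 - 4i)}.
Expanding the product yields: p(z) = z^5 + z^4 -35·z^3 -229·z^2 + 574·z.
Note conjugate pairs combine to real quadratics: (z − (-5+4i))(z − (-5−4i)) = z² + 10z + 41.
The resulting polynomial has degree 5 and real coefficients as required.

p(z) = z^5 + z^4 -35·z^3 -229·z^2 + 574·z.


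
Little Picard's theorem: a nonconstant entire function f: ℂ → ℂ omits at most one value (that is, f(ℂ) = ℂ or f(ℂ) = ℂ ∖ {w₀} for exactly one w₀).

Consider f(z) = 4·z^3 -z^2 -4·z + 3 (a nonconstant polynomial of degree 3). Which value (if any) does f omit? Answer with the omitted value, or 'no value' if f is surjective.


Little Picard bounds the complement of f(ℂ) to at most one point.
For every w ∈ ℂ, the equation p(z) − w = 0 is a nonconstant polynomial in z and hence has at least one root by the fundamental theorem of algebra. So p is surjective onto ℂ, omitting no value.

Omitted value: no value.


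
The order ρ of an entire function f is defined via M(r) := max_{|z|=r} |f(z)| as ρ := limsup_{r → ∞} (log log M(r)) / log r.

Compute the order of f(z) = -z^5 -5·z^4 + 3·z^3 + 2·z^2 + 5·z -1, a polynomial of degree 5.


|f(z)| ≤ Σ|c_k|·r^k = O(r^5) as r → ∞. Polynomial growth is O(e^{r^ε}) for every ε > 0 (since r^5/e^{r^ε} → 0), so ρ ≤ ε for all ε > 0, i.e. ρ = 0. Every nonconstant polynomial has order 0.
Therefore ρ = 0.

Order ρ = 0.


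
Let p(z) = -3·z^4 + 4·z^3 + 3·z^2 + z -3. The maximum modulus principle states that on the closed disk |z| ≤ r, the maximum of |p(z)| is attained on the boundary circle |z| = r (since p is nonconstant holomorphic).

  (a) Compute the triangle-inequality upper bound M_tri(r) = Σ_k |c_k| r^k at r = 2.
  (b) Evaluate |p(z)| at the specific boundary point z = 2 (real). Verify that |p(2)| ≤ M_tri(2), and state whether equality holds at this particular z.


Coefficients: c_0 = -3, c_1 = 1, c_2 = 3, c_3 = 4, c_4 = -3. Radius r = 2.
Part (a). Triangle bound: M_tri(r) = Σ_k |c_k| r^k
  = |-3|·2^0 + |1|·2^1 + |3|·2^2 + |4|·2^3 + |-3|·2^4
  = 3 + 2 + 12 + 32 + 48 = 97.
This bounds M(r) := max_{|z|=r} |p(z)| from above; equality holds iff all terms c_k z^k can be made to align in phase at a single z on |z|=r.
Part (b). At z = 2 (real, on the circle |z| = r):
  p(2) = (-3)·2^0 + (1)·2^1 + (3)·2^2 + (4)·2^3 + (-3)·2^4 = -5.
  |p(2)| = 5.
Check: |p(2)| = 5 ≤ 97 = M_tri(2). ✓ Equality does not hold at z = 2 (the coefficients have mixed signs, so the terms do not all align in phase there).

M_tri(2) = 97; |p(2)| = 5; equality at z=2: no.
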